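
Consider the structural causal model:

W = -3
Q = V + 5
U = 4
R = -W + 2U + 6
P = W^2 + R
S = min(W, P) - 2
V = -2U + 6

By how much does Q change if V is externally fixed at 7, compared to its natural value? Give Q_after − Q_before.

9

Under do(V=7), the mechanism V = -2U + 6 is discarded; V is fixed at 7.
Q = V + 5  [with V=7]  = 12
Without intervention: V = -2U + 6  [with U=4]  = -2; Q = V + 5  [with V=-2]  = 3.
Change = 12 − 3 = 9.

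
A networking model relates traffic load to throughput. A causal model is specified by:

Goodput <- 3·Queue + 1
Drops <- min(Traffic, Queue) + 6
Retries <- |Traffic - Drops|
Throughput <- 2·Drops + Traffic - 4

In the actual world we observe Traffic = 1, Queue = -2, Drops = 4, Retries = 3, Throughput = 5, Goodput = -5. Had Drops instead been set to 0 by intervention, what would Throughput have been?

-3

do(Drops=0) replaces the equation Drops <- min(Traffic, Queue) + 6 with the constant Drops = 0.
Throughput = 2·Drops + Traffic - 4  [with Drops=0, Traffic=1]  = -3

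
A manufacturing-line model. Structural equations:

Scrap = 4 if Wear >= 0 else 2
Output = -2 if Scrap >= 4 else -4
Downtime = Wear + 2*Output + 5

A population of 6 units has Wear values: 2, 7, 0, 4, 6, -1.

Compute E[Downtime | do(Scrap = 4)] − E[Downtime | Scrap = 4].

Under do(Scrap=4), Scrap's equation is replaced by Scrap=4 for every unit. Per-unit Downtime: 3, 8, 1, 5, 7, 0. Mean = 4.
Conditioning on Scrap=4 selects the 5 unit(s) with Wear ∈ {2, 7, 0, 4, 6}. Their Downtime values: 3, 8, 1, 5, 7. Mean = 4.8.
Difference = 4 − 4.8 = -0.8.

-0.8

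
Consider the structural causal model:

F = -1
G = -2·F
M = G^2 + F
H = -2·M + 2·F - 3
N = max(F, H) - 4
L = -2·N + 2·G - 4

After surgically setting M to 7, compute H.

-19

The intervention breaks the incoming arrows to M: M = G^2 + F no longer applies, and M = 7.
H = -2·M + 2·F - 3  [with M=7, F=-1]  = -19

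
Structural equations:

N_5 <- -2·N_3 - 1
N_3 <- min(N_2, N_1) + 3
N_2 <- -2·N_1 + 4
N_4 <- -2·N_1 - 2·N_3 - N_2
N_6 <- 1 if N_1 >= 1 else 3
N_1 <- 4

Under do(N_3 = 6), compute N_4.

The intervention breaks the incoming arrows to N_3: N_3 <- min(N_2, N_1) + 3 no longer applies, and N_3 = 6.
N_2 = -2·N_1 + 4  [with N_1=4]  = -4
N_4 = -2·N_1 - 2·N_3 - N_2  [with N_1=4, N_3=6, N_2=-4]  = -16

-16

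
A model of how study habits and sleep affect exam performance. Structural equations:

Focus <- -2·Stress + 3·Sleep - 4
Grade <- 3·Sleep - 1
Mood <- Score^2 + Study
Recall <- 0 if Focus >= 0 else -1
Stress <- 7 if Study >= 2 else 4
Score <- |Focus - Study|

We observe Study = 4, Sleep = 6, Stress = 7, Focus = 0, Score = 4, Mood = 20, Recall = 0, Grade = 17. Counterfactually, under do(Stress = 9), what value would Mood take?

68

The intervention breaks the incoming arrows to Stress: Stress <- 7 if Study >= 2 else 4 no longer applies, and Stress = 9.
Focus = -2·Stress + 3·Sleep - 4  [with Stress=9, Sleep=6]  = -4
Score = |Focus - Study|  [with Focus=-4, Study=4]  = 8
Mood = Score^2 + Study  [with Score=8, Study=4]  = 68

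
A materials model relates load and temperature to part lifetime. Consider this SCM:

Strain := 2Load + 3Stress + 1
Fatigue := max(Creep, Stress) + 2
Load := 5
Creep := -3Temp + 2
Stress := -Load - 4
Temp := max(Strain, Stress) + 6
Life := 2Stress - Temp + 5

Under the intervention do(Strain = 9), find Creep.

-43

do(Strain=9) replaces the equation Strain := 2Load + 3Stress + 1 with the constant Strain = 9.
Stress = -Load - 4  [with Load=5]  = -9
Temp = max(Strain, Stress) + 6  [with Strain=9, Stress=-9]  = 15
Creep = -3Temp + 2  [with Temp=15]  = -43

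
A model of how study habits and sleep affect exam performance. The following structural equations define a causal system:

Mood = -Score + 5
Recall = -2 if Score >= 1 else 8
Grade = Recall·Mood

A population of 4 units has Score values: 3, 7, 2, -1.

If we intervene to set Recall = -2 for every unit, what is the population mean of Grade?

-4.5

The intervention sets Recall=-2 in all 4 units regardless of Score. Recomputing Grade per unit gives -4, 4, -6, -12; average -4.5.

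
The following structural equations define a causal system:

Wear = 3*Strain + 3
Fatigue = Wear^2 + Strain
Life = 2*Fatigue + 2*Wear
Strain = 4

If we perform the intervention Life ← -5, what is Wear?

The intervention breaks the incoming arrows to Life: Life = 2*Fatigue + 2*Wear no longer applies, and Life = -5.
Since Wear is not a descendant of the intervened variable, it is unaffected.
Wear = 3*Strain + 3  [with Strain=4]  = 15

15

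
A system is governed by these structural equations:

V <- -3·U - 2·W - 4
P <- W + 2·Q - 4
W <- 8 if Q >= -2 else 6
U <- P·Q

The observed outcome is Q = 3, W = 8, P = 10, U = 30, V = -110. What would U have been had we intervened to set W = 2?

12

Under do(W=2), the mechanism W <- 8 if Q >= -2 else 6 is discarded; W is fixed at 2.
P = W + 2·Q - 4  [with W=2, Q=3]  = 4
U = P·Q  [with P=4, Q=3]  = 12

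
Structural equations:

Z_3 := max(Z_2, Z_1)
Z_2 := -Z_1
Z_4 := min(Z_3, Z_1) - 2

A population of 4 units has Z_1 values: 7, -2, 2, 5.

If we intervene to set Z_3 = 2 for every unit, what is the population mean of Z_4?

Every unit gets Z_3=2 under the intervention. Z_4 values become 0, -4, 0, 0; E[Z_4|do(Z_3=2)] = -1.

-1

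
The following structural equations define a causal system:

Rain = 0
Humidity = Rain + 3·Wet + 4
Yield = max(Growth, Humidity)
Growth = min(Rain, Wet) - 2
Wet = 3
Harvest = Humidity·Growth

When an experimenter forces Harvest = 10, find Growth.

-2

do(Harvest=10) replaces the equation Harvest = Humidity·Growth with the constant Harvest = 10.
Growth is not downstream of the intervention, so its value is determined by the original equations.
Growth = min(Rain, Wet) - 2  [with Rain=0, Wet=3]  = -2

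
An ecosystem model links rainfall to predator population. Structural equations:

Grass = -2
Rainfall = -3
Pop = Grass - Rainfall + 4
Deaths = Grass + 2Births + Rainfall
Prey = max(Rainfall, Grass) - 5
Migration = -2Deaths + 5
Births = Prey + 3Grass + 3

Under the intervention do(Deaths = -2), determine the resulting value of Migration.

9

The intervention breaks the incoming arrows to Deaths: Deaths = Grass + 2Births + Rainfall no longer applies, and Deaths = -2.
Migration = -2Deaths + 5  [with Deaths=-2]  = 9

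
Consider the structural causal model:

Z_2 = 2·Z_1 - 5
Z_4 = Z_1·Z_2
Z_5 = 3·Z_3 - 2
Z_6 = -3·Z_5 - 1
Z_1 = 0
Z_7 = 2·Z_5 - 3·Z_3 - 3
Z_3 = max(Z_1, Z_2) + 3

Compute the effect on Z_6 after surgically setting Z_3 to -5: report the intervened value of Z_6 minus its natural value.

72

The intervention breaks the incoming arrows to Z_3: Z_3 = max(Z_1, Z_2) + 3 no longer applies, and Z_3 = -5.
Z_5 = 3·Z_3 - 2  [with Z_3=-5]  = -17
Z_6 = -3·Z_5 - 1  [with Z_5=-17]  = 50
Without intervention: Z_2 = 2·Z_1 - 5  [with Z_1=0]  = -5; Z_3 = max(Z_1, Z_2) + 3  [with Z_1=0, Z_2=-5]  = 3; Z_5 = 3·Z_3 - 2  [with Z_3=3]  = 7; Z_6 = -3·Z_5 - 1  [with Z_5=7]  = -22.
Change = 50 − (-22) = 72.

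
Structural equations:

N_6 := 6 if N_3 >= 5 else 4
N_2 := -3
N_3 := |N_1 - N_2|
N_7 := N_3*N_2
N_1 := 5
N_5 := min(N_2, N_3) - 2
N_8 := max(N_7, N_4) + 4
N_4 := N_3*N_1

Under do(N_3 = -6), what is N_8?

The intervention breaks the incoming arrows to N_3: N_3 := |N_1 - N_2| no longer applies, and N_3 = -6.
N_4 = N_3*N_1  [with N_3=-6, N_1=5]  = -30
N_7 = N_3*N_2  [with N_3=-6, N_2=-3]  = 18
N_8 = max(N_7, N_4) + 4  [with N_7=18, N_4=-30]  = 22

22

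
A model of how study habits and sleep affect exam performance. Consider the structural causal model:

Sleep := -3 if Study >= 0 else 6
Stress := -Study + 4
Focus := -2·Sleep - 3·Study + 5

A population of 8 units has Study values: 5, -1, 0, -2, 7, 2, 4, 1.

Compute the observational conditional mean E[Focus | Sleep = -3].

1.5

Observing Sleep=-3 restricts to units where Sleep's equation naturally yields -3: Study ∈ {5, 0, 7, 2, 4, 1}. In that subpopulation Focus = -4, 11, -10, 5, -1, 8, mean 1.5.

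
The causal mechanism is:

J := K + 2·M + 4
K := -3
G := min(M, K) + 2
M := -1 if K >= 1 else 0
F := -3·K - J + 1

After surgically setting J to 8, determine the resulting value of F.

2

The intervention breaks the incoming arrows to J: J := K + 2·M + 4 no longer applies, and J = 8.
F = -3·K - J + 1  [with K=-3, J=8]  = 2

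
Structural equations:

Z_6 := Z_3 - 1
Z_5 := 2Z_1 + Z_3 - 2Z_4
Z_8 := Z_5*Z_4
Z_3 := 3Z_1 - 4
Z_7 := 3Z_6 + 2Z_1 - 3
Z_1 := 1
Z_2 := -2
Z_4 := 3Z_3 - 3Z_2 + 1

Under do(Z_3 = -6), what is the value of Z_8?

-198

The intervention breaks the incoming arrows to Z_3: Z_3 := 3Z_1 - 4 no longer applies, and Z_3 = -6.
Z_4 = 3Z_3 - 3Z_2 + 1  [with Z_3=-6, Z_2=-2]  = -11
Z_5 = 2Z_1 + Z_3 - 2Z_4  [with Z_1=1, Z_3=-6, Z_4=-11]  = 18
Z_8 = Z_5*Z_4  [with Z_5=18, Z_4=-11]  = -198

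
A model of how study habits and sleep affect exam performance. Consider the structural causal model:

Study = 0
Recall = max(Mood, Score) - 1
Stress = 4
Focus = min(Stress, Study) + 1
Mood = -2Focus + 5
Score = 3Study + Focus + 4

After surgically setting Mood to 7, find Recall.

6

The intervention breaks the incoming arrows to Mood: Mood = -2Focus + 5 no longer applies, and Mood = 7.
Focus = min(Stress, Study) + 1  [with Stress=4, Study=0]  = 1
Score = 3Study + Focus + 4  [with Study=0, Focus=1]  = 5
Recall = max(Mood, Score) - 1  [with Mood=7, Score=5]  = 6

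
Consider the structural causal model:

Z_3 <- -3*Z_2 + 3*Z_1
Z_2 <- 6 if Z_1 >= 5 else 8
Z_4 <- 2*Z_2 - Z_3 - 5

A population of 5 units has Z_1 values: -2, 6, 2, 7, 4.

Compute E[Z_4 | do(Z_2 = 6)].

Under do(Z_2=6), Z_2's equation is replaced by Z_2=6 for every unit. Per-unit Z_4: 31, 7, 19, 4, 13. Mean = 14.8.

14.8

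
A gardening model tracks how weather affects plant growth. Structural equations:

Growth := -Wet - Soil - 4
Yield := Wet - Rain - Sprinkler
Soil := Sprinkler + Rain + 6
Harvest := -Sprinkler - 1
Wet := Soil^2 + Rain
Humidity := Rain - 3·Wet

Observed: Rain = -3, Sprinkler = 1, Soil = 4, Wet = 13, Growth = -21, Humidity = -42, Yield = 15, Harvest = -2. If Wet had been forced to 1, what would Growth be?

Intervening sets Wet = 1 and removes its equation (Wet := Soil^2 + Rain).
Soil = Sprinkler + Rain + 6  [with Sprinkler=1, Rain=-3]  = 4
Growth = -Wet - Soil - 4  [with Wet=1, Soil=4]  = -9

-9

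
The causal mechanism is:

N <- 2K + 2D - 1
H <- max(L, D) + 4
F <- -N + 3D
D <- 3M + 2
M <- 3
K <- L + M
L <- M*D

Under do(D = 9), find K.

do(D=9) replaces the equation D <- 3M + 2 with the constant D = 9.
L = M*D  [with M=3, D=9]  = 27
K = L + M  [with L=27, M=3]  = 30

30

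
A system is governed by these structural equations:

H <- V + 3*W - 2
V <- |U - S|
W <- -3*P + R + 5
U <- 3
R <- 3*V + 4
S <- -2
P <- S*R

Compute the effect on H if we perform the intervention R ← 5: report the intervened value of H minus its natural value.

-294

The intervention breaks the incoming arrows to R: R <- 3*V + 4 no longer applies, and R = 5.
V = |U - S|  [with U=3, S=-2]  = 5
P = S*R  [with S=-2, R=5]  = -10
W = -3*P + R + 5  [with P=-10, R=5]  = 40
H = V + 3*W - 2  [with V=5, W=40]  = 123
Without intervention: V = |U - S|  [with U=3, S=-2]  = 5; R = 3*V + 4  [with V=5]  = 19; P = S*R  [with S=-2, R=19]  = -38; W = -3*P + R + 5  [with P=-38, R=19]  = 138; H = V + 3*W - 2  [with V=5, W=138]  = 417.
Change = 123 − 417 = -294.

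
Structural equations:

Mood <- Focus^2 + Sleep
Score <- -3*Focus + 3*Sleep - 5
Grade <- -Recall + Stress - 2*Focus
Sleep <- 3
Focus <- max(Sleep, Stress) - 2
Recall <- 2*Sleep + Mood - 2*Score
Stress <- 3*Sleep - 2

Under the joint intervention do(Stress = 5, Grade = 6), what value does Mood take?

12

Setting Stress = 5, Grade = 6 by intervention discards those variables' equations.
Focus = max(Sleep, Stress) - 2  [with Sleep=3, Stress=5]  = 3
Mood = Focus^2 + Sleep  [with Focus=3, Sleep=3]  = 12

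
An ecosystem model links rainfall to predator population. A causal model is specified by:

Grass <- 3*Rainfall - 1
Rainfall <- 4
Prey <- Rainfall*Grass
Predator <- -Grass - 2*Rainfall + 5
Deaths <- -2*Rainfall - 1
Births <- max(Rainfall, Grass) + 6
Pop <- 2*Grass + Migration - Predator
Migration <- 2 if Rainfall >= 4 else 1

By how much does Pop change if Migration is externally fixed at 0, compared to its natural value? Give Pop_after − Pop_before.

-2

do(Migration=0) replaces the equation Migration <- 2 if Rainfall >= 4 else 1 with the constant Migration = 0.
Grass = 3*Rainfall - 1  [with Rainfall=4]  = 11
Predator = -Grass - 2*Rainfall + 5  [with Grass=11, Rainfall=4]  = -14
Pop = 2*Grass + Migration - Predator  [with Grass=11, Migration=0, Predator=-14]  = 36
Without intervention: Grass = 3*Rainfall - 1  [with Rainfall=4]  = 11; Predator = -Grass - 2*Rainfall + 5  [with Grass=11, Rainfall=4]  = -14; Migration = 2 if Rainfall >= 4 else 1  [with Rainfall=4]  = 2; Pop = 2*Grass + Migration - Predator  [with Grass=11, Migration=2, Predator=-14]  = 38.
Change = 36 − 38 = -2.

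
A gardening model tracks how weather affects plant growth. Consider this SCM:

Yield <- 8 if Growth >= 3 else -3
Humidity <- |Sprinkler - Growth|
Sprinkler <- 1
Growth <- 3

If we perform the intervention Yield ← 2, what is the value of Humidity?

Under do(Yield=2), the mechanism Yield <- 8 if Growth >= 3 else -3 is discarded; Yield is fixed at 2.
Since Humidity is not a descendant of the intervened variable, it is unaffected.
Humidity = |Sprinkler - Growth|  [with Sprinkler=1, Growth=3]  = 2

2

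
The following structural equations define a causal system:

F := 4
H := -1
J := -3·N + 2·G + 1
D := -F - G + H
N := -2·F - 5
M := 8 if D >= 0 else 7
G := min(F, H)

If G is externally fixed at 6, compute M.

7

The intervention breaks the incoming arrows to G: G := min(F, H) no longer applies, and G = 6.
D = -F - G + H  [with F=4, G=6, H=-1]  = -11
M = 8 if D >= 0 else 7  [with D=-11]  = 7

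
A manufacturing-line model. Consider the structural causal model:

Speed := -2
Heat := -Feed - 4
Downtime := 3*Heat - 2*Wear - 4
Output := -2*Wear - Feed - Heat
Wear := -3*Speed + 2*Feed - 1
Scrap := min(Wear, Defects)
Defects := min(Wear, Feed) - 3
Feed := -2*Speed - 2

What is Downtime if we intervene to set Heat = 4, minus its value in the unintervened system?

30

The intervention breaks the incoming arrows to Heat: Heat := -Feed - 4 no longer applies, and Heat = 4.
Feed = -2*Speed - 2  [with Speed=-2]  = 2
Wear = -3*Speed + 2*Feed - 1  [with Speed=-2, Feed=2]  = 9
Downtime = 3*Heat - 2*Wear - 4  [with Heat=4, Wear=9]  = -10
Without intervention: Feed = -2*Speed - 2  [with Speed=-2]  = 2; Heat = -Feed - 4  [with Feed=2]  = -6; Wear = -3*Speed + 2*Feed - 1  [with Speed=-2, Feed=2]  = 9; Downtime = 3*Heat - 2*Wear - 4  [with Heat=-6, Wear=9]  = -40.
Change = -10 − (-40) = 30.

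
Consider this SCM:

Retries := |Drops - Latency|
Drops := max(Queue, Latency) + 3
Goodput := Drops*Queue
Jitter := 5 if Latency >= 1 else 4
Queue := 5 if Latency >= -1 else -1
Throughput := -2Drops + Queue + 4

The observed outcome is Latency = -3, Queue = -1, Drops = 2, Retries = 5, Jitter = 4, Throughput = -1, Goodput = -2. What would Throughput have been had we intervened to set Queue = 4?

Under do(Queue=4), the mechanism Queue := 5 if Latency >= -1 else -1 is discarded; Queue is fixed at 4.
Drops = max(Queue, Latency) + 3  [with Queue=4, Latency=-3]  = 7
Throughput = -2Drops + Queue + 4  [with Drops=7, Queue=4]  = -6

-6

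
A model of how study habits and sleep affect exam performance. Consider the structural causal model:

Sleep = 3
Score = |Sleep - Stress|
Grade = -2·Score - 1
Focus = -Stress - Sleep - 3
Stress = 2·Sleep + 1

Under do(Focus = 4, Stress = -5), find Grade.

-17

Setting Focus = 4, Stress = -5 by intervention discards those variables' equations.
Score = |Sleep - Stress|  [with Sleep=3, Stress=-5]  = 8
Grade = -2·Score - 1  [with Score=8]  = -17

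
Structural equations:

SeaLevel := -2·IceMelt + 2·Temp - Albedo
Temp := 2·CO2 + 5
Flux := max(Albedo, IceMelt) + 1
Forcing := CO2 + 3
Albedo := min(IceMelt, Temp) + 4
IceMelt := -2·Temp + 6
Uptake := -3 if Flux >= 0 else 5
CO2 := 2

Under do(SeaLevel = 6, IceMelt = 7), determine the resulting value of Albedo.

Setting SeaLevel = 6, IceMelt = 7 by intervention discards those variables' equations.
Temp = 2·CO2 + 5  [with CO2=2]  = 9
Albedo = min(IceMelt, Temp) + 4  [with IceMelt=7, Temp=9]  = 11

11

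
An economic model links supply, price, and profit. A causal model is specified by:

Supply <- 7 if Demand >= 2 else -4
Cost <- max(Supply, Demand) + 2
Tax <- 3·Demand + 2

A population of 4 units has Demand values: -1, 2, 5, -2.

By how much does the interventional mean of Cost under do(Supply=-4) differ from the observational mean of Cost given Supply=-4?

The intervention sets Supply=-4 in all 4 units regardless of Demand. Recomputing Cost per unit gives 1, 4, 7, 0; average 3.
E[Cost|Supply=-4] averages over only the 2 units with Supply=-4 (Demand = -1, -2): Cost = 1, 0, mean 0.5.
Difference = 3 − 0.5 = 2.5.

2.5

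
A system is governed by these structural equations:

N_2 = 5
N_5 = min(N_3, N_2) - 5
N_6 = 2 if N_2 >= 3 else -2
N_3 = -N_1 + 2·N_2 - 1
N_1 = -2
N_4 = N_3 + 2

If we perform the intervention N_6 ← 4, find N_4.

do(N_6=4) replaces the equation N_6 = 2 if N_2 >= 3 else -2 with the constant N_6 = 4.
No directed path runs from N_6 to N_4, so N_4 keeps its natural value.
N_3 = -N_1 + 2·N_2 - 1  [with N_1=-2, N_2=5]  = 11
N_4 = N_3 + 2  [with N_3=11]  = 13

13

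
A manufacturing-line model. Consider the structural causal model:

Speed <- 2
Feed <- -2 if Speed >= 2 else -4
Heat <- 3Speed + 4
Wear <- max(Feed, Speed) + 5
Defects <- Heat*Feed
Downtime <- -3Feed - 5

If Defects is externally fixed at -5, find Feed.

Under do(Defects=-5), the mechanism Defects <- Heat*Feed is discarded; Defects is fixed at -5.
No directed path runs from Defects to Feed, so Feed keeps its natural value.
Feed = -2 if Speed >= 2 else -4  [with Speed=2]  = -2

-2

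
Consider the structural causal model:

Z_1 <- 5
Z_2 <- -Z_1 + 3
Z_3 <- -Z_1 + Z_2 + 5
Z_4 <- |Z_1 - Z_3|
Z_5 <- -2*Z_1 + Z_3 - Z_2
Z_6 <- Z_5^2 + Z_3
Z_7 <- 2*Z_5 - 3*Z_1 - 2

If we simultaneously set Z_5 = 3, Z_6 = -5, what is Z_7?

Under do(Z_5 = 3, Z_6 = -5), each intervened variable's structural equation is replaced by its fixed value.
Z_7 = 2*Z_5 - 3*Z_1 - 2  [with Z_5=3, Z_1=5]  = -11

-11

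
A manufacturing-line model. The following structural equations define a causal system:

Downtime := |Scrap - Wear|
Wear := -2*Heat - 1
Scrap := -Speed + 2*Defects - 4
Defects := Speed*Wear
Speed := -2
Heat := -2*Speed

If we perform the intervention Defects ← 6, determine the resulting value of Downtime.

Under do(Defects=6), the mechanism Defects := Speed*Wear is discarded; Defects is fixed at 6.
Heat = -2*Speed  [with Speed=-2]  = 4
Wear = -2*Heat - 1  [with Heat=4]  = -9
Scrap = -Speed + 2*Defects - 4  [with Speed=-2, Defects=6]  = 10
Downtime = |Scrap - Wear|  [with Scrap=10, Wear=-9]  = 19

19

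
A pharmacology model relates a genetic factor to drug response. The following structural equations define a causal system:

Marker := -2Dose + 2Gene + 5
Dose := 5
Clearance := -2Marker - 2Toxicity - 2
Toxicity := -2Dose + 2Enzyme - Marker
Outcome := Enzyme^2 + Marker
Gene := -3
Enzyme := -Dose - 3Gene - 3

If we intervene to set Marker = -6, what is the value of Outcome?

The intervention breaks the incoming arrows to Marker: Marker := -2Dose + 2Gene + 5 no longer applies, and Marker = -6.
Enzyme = -Dose - 3Gene - 3  [with Dose=5, Gene=-3]  = 1
Outcome = Enzyme^2 + Marker  [with Enzyme=1, Marker=-6]  = -5

-5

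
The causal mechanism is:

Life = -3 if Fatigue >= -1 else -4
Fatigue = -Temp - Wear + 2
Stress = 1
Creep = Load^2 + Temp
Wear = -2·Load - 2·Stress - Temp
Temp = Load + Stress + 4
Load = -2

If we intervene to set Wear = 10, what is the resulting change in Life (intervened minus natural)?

Under do(Wear=10), the mechanism Wear = -2·Load - 2·Stress - Temp is discarded; Wear is fixed at 10.
Temp = Load + Stress + 4  [with Load=-2, Stress=1]  = 3
Fatigue = -Temp - Wear + 2  [with Temp=3, Wear=10]  = -11
Life = -3 if Fatigue >= -1 else -4  [with Fatigue=-11]  = -4
Without intervention: Temp = Load + Stress + 4  [with Load=-2, Stress=1]  = 3; Wear = -2·Load - 2·Stress - Temp  [with Load=-2, Stress=1, Temp=3]  = -1; Fatigue = -Temp - Wear + 2  [with Temp=3, Wear=-1]  = 0; Life = -3 if Fatigue >= -1 else -4  [with Fatigue=0]  = -3.
Change = -4 − (-3) = -1.

-1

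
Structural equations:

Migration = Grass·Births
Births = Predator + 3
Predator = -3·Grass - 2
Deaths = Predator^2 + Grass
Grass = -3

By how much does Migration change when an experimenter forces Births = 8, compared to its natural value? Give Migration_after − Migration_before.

do(Births=8) replaces the equation Births = Predator + 3 with the constant Births = 8.
Migration = Grass·Births  [with Grass=-3, Births=8]  = -24
Without intervention: Predator = -3·Grass - 2  [with Grass=-3]  = 7; Births = Predator + 3  [with Predator=7]  = 10; Migration = Grass·Births  [with Grass=-3, Births=10]  = -30.
Change = -24 − (-30) = 6.

6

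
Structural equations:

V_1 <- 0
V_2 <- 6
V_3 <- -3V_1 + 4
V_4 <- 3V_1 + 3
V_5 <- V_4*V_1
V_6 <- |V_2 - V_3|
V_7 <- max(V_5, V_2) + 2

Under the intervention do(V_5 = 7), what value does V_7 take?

9

Under do(V_5=7), the mechanism V_5 <- V_4*V_1 is discarded; V_5 is fixed at 7.
V_7 = max(V_5, V_2) + 2  [with V_5=7, V_2=6]  = 9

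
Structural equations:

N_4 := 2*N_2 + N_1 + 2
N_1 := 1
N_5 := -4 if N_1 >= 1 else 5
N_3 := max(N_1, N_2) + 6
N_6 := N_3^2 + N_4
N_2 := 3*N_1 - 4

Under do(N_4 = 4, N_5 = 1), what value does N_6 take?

The joint intervention fixes N_4 = 4, N_5 = 1, removing each variable's own equation.
N_2 = 3*N_1 - 4  [with N_1=1]  = -1
N_3 = max(N_1, N_2) + 6  [with N_1=1, N_2=-1]  = 7
N_6 = N_3^2 + N_4  [with N_3=7, N_4=4]  = 53

53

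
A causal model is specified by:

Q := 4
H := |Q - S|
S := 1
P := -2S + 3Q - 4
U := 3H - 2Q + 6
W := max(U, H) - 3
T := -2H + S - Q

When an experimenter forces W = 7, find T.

do(W=7) replaces the equation W := max(U, H) - 3 with the constant W = 7.
No directed path runs from W to T, so T keeps its natural value.
H = |Q - S|  [with Q=4, S=1]  = 3
T = -2H + S - Q  [with H=3, S=1, Q=4]  = -9

-9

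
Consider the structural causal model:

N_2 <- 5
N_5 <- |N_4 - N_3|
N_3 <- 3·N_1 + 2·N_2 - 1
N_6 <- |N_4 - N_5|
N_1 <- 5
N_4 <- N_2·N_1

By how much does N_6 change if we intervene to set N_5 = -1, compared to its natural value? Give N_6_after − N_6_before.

2

The intervention breaks the incoming arrows to N_5: N_5 <- |N_4 - N_3| no longer applies, and N_5 = -1.
N_4 = N_2·N_1  [with N_2=5, N_1=5]  = 25
N_6 = |N_4 - N_5|  [with N_4=25, N_5=-1]  = 26
Without intervention: N_3 = 3·N_1 + 2·N_2 - 1  [with N_1=5, N_2=5]  = 24; N_4 = N_2·N_1  [with N_2=5, N_1=5]  = 25; N_5 = |N_4 - N_3|  [with N_4=25, N_3=24]  = 1; N_6 = |N_4 - N_5|  [with N_4=25, N_5=1]  = 24.
Change = 26 − 24 = 2.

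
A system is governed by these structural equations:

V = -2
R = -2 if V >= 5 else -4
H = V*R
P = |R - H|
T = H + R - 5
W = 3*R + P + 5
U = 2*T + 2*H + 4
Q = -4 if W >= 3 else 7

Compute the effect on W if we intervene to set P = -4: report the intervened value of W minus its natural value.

-16

Under do(P=-4), the mechanism P = |R - H| is discarded; P is fixed at -4.
R = -2 if V >= 5 else -4  [with V=-2]  = -4
W = 3*R + P + 5  [with R=-4, P=-4]  = -11
Without intervention: R = -2 if V >= 5 else -4  [with V=-2]  = -4; H = V*R  [with V=-2, R=-4]  = 8; P = |R - H|  [with R=-4, H=8]  = 12; W = 3*R + P + 5  [with R=-4, P=12]  = 5.
Change = -11 − 5 = -16.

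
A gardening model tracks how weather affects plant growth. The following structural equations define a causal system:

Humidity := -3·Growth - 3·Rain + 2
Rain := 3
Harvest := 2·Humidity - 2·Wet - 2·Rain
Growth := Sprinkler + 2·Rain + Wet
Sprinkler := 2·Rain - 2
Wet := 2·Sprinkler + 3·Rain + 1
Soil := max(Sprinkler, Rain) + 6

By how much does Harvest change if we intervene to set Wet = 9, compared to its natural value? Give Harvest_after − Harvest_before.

The intervention breaks the incoming arrows to Wet: Wet := 2·Sprinkler + 3·Rain + 1 no longer applies, and Wet = 9.
Sprinkler = 2·Rain - 2  [with Rain=3]  = 4
Growth = Sprinkler + 2·Rain + Wet  [with Sprinkler=4, Rain=3, Wet=9]  = 19
Humidity = -3·Growth - 3·Rain + 2  [with Growth=19, Rain=3]  = -64
Harvest = 2·Humidity - 2·Wet - 2·Rain  [with Humidity=-64, Wet=9, Rain=3]  = -152
Without intervention: Sprinkler = 2·Rain - 2  [with Rain=3]  = 4; Wet = 2·Sprinkler + 3·Rain + 1  [with Sprinkler=4, Rain=3]  = 18; Growth = Sprinkler + 2·Rain + Wet  [with Sprinkler=4, Rain=3, Wet=18]  = 28; Humidity = -3·Growth - 3·Rain + 2  [with Growth=28, Rain=3]  = -91; Harvest = 2·Humidity - 2·Wet - 2·Rain  [with Humidity=-91, Wet=18, Rain=3]  = -224.
Change = -152 − (-224) = 72.

72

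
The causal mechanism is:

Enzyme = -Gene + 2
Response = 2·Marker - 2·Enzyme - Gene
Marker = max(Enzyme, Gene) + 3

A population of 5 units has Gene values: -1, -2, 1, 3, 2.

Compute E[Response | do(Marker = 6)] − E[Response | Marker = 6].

-0.4

Every unit gets Marker=6 under the intervention. Response values become 7, 6, 9, 11, 10; E[Response|do(Marker=6)] = 8.6.
Observing Marker=6 restricts to units where Marker's equation naturally yields 6: Gene ∈ {-1, 3}. In that subpopulation Response = 7, 11, mean 9.
Difference = 8.6 − 9 = -0.4.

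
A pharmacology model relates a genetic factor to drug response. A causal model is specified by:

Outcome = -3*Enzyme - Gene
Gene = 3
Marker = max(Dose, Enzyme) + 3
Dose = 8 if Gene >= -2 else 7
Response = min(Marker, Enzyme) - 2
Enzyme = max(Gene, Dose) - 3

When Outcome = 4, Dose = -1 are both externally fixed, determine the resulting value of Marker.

Under do(Outcome = 4, Dose = -1), each intervened variable's structural equation is replaced by its fixed value.
Enzyme = max(Gene, Dose) - 3  [with Gene=3, Dose=-1]  = 0
Marker = max(Dose, Enzyme) + 3  [with Dose=-1, Enzyme=0]  = 3

3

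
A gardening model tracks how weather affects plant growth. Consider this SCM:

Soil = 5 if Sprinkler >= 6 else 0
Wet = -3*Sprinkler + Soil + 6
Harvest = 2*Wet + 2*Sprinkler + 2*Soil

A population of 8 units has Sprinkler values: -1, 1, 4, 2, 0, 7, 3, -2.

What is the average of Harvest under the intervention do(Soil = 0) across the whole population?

5

Under do(Soil=0), Soil's equation is replaced by Soil=0 for every unit. Per-unit Harvest: 16, 8, -4, 4, 12, -16, 0, 20. Mean = 5.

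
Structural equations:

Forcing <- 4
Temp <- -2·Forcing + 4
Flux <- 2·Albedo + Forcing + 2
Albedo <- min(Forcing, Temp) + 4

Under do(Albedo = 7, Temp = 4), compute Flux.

20

The joint intervention fixes Albedo = 7, Temp = 4, removing each variable's own equation.
Flux = 2·Albedo + Forcing + 2  [with Albedo=7, Forcing=4]  = 20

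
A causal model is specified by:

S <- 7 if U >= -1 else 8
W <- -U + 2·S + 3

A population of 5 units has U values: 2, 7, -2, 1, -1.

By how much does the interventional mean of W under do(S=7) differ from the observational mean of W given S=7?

0.85

The intervention sets S=7 in all 5 units regardless of U. Recomputing W per unit gives 15, 10, 19, 16, 18; average 15.6.
E[W|S=7] averages over only the 4 units with S=7 (U = 2, 7, 1, -1): W = 15, 10, 16, 18, mean 14.75.
Difference = 15.6 − 14.75 = 0.85.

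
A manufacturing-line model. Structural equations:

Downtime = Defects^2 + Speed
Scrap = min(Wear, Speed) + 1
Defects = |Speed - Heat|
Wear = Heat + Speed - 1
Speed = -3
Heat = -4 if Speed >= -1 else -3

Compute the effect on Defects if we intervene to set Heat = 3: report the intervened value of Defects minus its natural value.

Under do(Heat=3), the mechanism Heat = -4 if Speed >= -1 else -3 is discarded; Heat is fixed at 3.
Defects = |Speed - Heat|  [with Speed=-3, Heat=3]  = 6
Without intervention: Heat = -4 if Speed >= -1 else -3  [with Speed=-3]  = -3; Defects = |Speed - Heat|  [with Speed=-3, Heat=-3]  = 0.
Change = 6 − 0 = 6.

6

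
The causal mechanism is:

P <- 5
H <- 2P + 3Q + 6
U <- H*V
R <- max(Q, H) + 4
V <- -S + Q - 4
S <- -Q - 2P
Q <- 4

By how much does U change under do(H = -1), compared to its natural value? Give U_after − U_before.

-406

Under do(H=-1), the mechanism H <- 2P + 3Q + 6 is discarded; H is fixed at -1.
S = -Q - 2P  [with Q=4, P=5]  = -14
V = -S + Q - 4  [with S=-14, Q=4]  = 14
U = H*V  [with H=-1, V=14]  = -14
Without intervention: S = -Q - 2P  [with Q=4, P=5]  = -14; H = 2P + 3Q + 6  [with P=5, Q=4]  = 28; V = -S + Q - 4  [with S=-14, Q=4]  = 14; U = H*V  [with H=28, V=14]  = 392.
Change = -14 − 392 = -406.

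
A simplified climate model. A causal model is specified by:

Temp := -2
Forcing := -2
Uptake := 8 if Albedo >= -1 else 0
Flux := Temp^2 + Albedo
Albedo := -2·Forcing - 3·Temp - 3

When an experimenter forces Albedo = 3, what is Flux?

The intervention breaks the incoming arrows to Albedo: Albedo := -2·Forcing - 3·Temp - 3 no longer applies, and Albedo = 3.
Flux = Temp^2 + Albedo  [with Temp=-2, Albedo=3]  = 7

7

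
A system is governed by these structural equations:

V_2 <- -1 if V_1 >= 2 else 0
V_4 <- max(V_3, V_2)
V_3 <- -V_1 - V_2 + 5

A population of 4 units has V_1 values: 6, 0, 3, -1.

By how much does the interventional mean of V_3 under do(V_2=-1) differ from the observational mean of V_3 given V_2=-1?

2.5

The intervention sets V_2=-1 in all 4 units regardless of V_1. Recomputing V_3 per unit gives 0, 6, 3, 7; average 4.
Observing V_2=-1 restricts to units where V_2's equation naturally yields -1: V_1 ∈ {6, 3}. In that subpopulation V_3 = 0, 3, mean 1.5.
Difference = 4 − 1.5 = 2.5.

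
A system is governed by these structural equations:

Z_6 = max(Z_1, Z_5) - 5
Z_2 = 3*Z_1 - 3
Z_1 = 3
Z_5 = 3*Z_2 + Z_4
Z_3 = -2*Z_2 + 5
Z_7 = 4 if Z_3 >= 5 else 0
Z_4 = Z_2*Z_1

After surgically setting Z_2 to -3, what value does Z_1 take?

Under do(Z_2=-3), the mechanism Z_2 = 3*Z_1 - 3 is discarded; Z_2 is fixed at -3.
Z_1 is not downstream of the intervention, so its value is determined by the original equations.

3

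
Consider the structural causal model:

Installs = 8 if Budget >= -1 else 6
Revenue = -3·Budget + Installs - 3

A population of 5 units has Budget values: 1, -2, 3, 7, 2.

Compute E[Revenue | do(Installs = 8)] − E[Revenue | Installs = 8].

3.15

do(Installs=8) breaks Installs's dependence on Budget. With Installs=8 fixed, Revenue across the units is 2, 11, -4, -16, -1, mean -1.6.
Conditioning on Installs=8 selects the 4 unit(s) with Budget ∈ {1, 3, 7, 2}. Their Revenue values: 2, -4, -16, -1. Mean = -4.75.
Difference = -1.6 − (-4.75) = 3.15.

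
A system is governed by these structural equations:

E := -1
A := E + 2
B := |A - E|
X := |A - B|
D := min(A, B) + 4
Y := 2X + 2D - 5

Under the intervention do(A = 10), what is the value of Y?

Under do(A=10), the mechanism A := E + 2 is discarded; A is fixed at 10.
B = |A - E|  [with A=10, E=-1]  = 11
X = |A - B|  [with A=10, B=11]  = 1
D = min(A, B) + 4  [with A=10, B=11]  = 14
Y = 2X + 2D - 5  [with X=1, D=14]  = 25

25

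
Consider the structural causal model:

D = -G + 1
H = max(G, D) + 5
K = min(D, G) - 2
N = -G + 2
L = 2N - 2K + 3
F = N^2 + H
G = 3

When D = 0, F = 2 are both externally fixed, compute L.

5

Setting D = 0, F = 2 by intervention discards those variables' equations.
K = min(D, G) - 2  [with D=0, G=3]  = -2
N = -G + 2  [with G=3]  = -1
L = 2N - 2K + 3  [with N=-1, K=-2]  = 5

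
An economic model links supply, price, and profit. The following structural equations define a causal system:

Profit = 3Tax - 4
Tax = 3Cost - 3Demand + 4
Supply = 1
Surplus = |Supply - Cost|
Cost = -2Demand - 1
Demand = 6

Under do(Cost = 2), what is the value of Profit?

do(Cost=2) replaces the equation Cost = -2Demand - 1 with the constant Cost = 2.
Tax = 3Cost - 3Demand + 4  [with Cost=2, Demand=6]  = -8
Profit = 3Tax - 4  [with Tax=-8]  = -28

-28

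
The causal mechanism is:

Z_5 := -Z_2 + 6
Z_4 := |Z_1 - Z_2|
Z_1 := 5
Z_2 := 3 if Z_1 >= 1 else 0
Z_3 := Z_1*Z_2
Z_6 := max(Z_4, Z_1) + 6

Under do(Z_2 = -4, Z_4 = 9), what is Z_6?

The joint intervention fixes Z_2 = -4, Z_4 = 9, removing each variable's own equation.
Z_6 = max(Z_4, Z_1) + 6  [with Z_4=9, Z_1=5]  = 15

15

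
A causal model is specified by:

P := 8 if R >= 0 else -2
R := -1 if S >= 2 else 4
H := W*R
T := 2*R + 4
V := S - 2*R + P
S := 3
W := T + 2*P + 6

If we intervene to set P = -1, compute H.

-6

The intervention breaks the incoming arrows to P: P := 8 if R >= 0 else -2 no longer applies, and P = -1.
R = -1 if S >= 2 else 4  [with S=3]  = -1
T = 2*R + 4  [with R=-1]  = 2
W = T + 2*P + 6  [with T=2, P=-1]  = 6
H = W*R  [with W=6, R=-1]  = -6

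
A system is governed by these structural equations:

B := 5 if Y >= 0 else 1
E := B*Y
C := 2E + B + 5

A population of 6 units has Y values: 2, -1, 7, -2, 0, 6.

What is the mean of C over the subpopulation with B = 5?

E[C|B=5] averages over only the 4 units with B=5 (Y = 2, 7, 0, 6): C = 30, 80, 10, 70, mean 47.5.

47.5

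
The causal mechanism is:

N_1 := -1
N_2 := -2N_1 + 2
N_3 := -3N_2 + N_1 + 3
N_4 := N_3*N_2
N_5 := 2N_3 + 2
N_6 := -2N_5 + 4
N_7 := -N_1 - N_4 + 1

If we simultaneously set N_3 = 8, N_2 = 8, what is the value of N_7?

-62

The joint intervention fixes N_3 = 8, N_2 = 8, removing each variable's own equation.
N_4 = N_3*N_2  [with N_3=8, N_2=8]  = 64
N_7 = -N_1 - N_4 + 1  [with N_1=-1, N_4=64]  = -62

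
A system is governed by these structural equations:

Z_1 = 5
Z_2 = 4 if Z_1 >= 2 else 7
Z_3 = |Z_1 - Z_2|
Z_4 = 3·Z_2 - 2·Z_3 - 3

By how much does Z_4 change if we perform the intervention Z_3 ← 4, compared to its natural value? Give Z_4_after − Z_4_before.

The intervention breaks the incoming arrows to Z_3: Z_3 = |Z_1 - Z_2| no longer applies, and Z_3 = 4.
Z_2 = 4 if Z_1 >= 2 else 7  [with Z_1=5]  = 4
Z_4 = 3·Z_2 - 2·Z_3 - 3  [with Z_2=4, Z_3=4]  = 1
Without intervention: Z_2 = 4 if Z_1 >= 2 else 7  [with Z_1=5]  = 4; Z_3 = |Z_1 - Z_2|  [with Z_1=5, Z_2=4]  = 1; Z_4 = 3·Z_2 - 2·Z_3 - 3  [with Z_2=4, Z_3=1]  = 7.
Change = 1 − 7 = -6.

-6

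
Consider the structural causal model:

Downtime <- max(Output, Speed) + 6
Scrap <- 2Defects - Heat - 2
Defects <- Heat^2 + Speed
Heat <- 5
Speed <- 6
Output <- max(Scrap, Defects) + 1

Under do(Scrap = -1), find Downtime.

38

Under do(Scrap=-1), the mechanism Scrap <- 2Defects - Heat - 2 is discarded; Scrap is fixed at -1.
Defects = Heat^2 + Speed  [with Heat=5, Speed=6]  = 31
Output = max(Scrap, Defects) + 1  [with Scrap=-1, Defects=31]  = 32
Downtime = max(Output, Speed) + 6  [with Output=32, Speed=6]  = 38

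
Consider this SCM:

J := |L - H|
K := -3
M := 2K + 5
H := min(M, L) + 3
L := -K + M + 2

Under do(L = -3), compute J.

do(L=-3) replaces the equation L := -K + M + 2 with the constant L = -3.
M = 2K + 5  [with K=-3]  = -1
H = min(M, L) + 3  [with M=-1, L=-3]  = 0
J = |L - H|  [with L=-3, H=0]  = 3

3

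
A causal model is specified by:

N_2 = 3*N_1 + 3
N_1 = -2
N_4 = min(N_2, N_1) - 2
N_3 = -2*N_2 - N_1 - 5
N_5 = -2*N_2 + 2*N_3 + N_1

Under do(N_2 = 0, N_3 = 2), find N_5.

2

Under do(N_2 = 0, N_3 = 2), each intervened variable's structural equation is replaced by its fixed value.
N_5 = -2*N_2 + 2*N_3 + N_1  [with N_2=0, N_3=2, N_1=-2]  = 2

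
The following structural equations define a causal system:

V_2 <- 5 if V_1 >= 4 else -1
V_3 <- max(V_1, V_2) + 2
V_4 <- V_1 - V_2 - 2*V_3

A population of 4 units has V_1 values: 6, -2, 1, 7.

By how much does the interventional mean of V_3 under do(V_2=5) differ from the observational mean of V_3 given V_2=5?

Under do(V_2=5), V_2's equation is replaced by V_2=5 for every unit. Per-unit V_3: 8, 7, 7, 9. Mean = 7.75.
Conditioning on V_2=5 selects the 2 unit(s) with V_1 ∈ {6, 7}. Their V_3 values: 8, 9. Mean = 8.5.
Difference = 7.75 − 8.5 = -0.75.

-0.75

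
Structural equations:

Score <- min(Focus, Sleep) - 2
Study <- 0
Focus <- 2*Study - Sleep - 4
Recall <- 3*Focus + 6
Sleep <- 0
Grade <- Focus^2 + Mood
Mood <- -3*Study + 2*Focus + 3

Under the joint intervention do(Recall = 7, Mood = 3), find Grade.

Setting Recall = 7, Mood = 3 by intervention discards those variables' equations.
Focus = 2*Study - Sleep - 4  [with Study=0, Sleep=0]  = -4
Grade = Focus^2 + Mood  [with Focus=-4, Mood=3]  = 19

19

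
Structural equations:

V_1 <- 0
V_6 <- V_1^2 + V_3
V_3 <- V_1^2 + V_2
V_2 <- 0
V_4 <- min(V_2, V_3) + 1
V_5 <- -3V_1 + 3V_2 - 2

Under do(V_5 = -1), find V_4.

1

The intervention breaks the incoming arrows to V_5: V_5 <- -3V_1 + 3V_2 - 2 no longer applies, and V_5 = -1.
Since V_4 is not a descendant of the intervened variable, it is unaffected.
V_3 = V_1^2 + V_2  [with V_1=0, V_2=0]  = 0
V_4 = min(V_2, V_3) + 1  [with V_2=0, V_3=0]  = 1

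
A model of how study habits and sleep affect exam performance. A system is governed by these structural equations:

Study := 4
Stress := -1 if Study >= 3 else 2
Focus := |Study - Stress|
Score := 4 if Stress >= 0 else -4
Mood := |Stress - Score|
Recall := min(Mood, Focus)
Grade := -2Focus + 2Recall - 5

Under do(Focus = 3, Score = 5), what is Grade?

Under do(Focus = 3, Score = 5), each intervened variable's structural equation is replaced by its fixed value.
Stress = -1 if Study >= 3 else 2  [with Study=4]  = -1
Mood = |Stress - Score|  [with Stress=-1, Score=5]  = 6
Recall = min(Mood, Focus)  [with Mood=6, Focus=3]  = 3
Grade = -2Focus + 2Recall - 5  [with Focus=3, Recall=3]  = -5

-5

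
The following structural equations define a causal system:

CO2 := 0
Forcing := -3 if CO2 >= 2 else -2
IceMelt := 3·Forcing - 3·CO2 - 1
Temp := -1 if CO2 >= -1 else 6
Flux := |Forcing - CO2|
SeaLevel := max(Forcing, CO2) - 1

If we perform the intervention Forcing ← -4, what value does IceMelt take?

-13

Under do(Forcing=-4), the mechanism Forcing := -3 if CO2 >= 2 else -2 is discarded; Forcing is fixed at -4.
IceMelt = 3·Forcing - 3·CO2 - 1  [with Forcing=-4, CO2=0]  = -13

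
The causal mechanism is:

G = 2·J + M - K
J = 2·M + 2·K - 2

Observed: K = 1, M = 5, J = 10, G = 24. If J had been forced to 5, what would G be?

The intervention breaks the incoming arrows to J: J = 2·M + 2·K - 2 no longer applies, and J = 5.
G = 2·J + M - K  [with J=5, M=5, K=1]  = 14

14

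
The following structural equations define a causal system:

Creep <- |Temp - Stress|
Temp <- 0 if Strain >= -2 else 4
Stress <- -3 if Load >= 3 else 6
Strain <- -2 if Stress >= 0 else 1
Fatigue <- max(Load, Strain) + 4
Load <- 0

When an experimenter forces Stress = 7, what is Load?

0

Under do(Stress=7), the mechanism Stress <- -3 if Load >= 3 else 6 is discarded; Stress is fixed at 7.
Load is not downstream of the intervention, so its value is determined by the original equations.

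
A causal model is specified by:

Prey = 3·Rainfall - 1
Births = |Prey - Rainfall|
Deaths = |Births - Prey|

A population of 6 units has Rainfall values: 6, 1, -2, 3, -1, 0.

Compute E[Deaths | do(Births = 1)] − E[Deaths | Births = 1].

5

Under do(Births=1), Births's equation is replaced by Births=1 for every unit. Per-unit Deaths: 16, 1, 8, 7, 5, 2. Mean = 6.5.
Observing Births=1 restricts to units where Births's equation naturally yields 1: Rainfall ∈ {1, 0}. In that subpopulation Deaths = 1, 2, mean 1.5.
Difference = 6.5 − 1.5 = 5.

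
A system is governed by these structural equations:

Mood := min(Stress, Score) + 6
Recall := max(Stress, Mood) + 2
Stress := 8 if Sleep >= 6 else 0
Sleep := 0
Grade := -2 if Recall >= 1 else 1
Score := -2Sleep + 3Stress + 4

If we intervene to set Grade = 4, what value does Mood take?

do(Grade=4) replaces the equation Grade := -2 if Recall >= 1 else 1 with the constant Grade = 4.
No directed path runs from Grade to Mood, so Mood keeps its natural value.
Stress = 8 if Sleep >= 6 else 0  [with Sleep=0]  = 0
Score = -2Sleep + 3Stress + 4  [with Sleep=0, Stress=0]  = 4
Mood = min(Stress, Score) + 6  [with Stress=0, Score=4]  = 6

6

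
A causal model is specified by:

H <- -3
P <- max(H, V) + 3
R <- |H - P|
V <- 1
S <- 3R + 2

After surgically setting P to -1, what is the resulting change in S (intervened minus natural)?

do(P=-1) replaces the equation P <- max(H, V) + 3 with the constant P = -1.
R = |H - P|  [with H=-3, P=-1]  = 2
S = 3R + 2  [with R=2]  = 8
Without intervention: P = max(H, V) + 3  [with H=-3, V=1]  = 4; R = |H - P|  [with H=-3, P=4]  = 7; S = 3R + 2  [with R=7]  = 23.
Change = 8 − 23 = -15.

-15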